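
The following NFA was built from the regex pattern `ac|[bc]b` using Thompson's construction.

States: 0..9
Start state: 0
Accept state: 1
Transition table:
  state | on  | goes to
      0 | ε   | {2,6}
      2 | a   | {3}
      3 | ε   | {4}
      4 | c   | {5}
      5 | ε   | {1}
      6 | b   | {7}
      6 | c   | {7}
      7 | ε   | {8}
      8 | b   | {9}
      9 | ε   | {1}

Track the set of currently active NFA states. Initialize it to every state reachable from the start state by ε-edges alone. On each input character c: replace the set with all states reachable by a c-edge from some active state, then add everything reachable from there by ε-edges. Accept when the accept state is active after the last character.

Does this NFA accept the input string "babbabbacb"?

Answer: REJECT

Trace:
start: ε-closure({0}) = {0,2,6}
'b' @ 1: {7,8}
'a' @ 2: {}  — dead — no transitions
rest 'bbabbacb' ignored (set empty)
end set {} — state 1 not in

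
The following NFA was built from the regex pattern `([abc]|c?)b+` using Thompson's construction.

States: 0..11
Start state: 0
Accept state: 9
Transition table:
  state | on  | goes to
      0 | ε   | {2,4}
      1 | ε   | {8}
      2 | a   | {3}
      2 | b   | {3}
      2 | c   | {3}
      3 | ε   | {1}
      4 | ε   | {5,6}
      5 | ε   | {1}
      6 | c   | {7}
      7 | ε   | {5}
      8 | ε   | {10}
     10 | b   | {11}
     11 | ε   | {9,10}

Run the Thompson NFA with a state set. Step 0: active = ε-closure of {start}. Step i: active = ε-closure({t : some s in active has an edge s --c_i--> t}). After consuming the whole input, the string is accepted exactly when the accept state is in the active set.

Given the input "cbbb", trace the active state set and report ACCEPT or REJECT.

initial (ε-close {0}): {0,1,2,4,5,6,8,10}
'c' @ 1: {1,3,5,7,8,10}
'b' @ 2: {9,10,11}  [accepting]
'b' @ 3: {9,10,11}  [accepting]
'b' @ 4: {9,10,11}  [accepting]
after full input: {9,10,11}  (accept=9 in)

Answer: ACCEPT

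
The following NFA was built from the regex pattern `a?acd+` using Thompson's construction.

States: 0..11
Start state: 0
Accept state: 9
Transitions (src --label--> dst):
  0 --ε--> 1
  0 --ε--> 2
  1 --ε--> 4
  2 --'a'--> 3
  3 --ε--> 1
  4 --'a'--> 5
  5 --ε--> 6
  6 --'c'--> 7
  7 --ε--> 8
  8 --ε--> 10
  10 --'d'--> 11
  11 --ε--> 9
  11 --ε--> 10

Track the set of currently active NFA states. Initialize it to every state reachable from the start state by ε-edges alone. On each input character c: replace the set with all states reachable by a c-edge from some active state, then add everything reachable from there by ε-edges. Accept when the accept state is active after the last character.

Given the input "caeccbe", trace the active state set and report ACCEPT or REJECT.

Answer: REJECT

Steps:
start: ε-closure({0}) = {0,1,2,4}
'c' @ 1: {}  — dead — no transitions
rest 'aeccbe' ignored (set empty)
end set {} — state 9 not in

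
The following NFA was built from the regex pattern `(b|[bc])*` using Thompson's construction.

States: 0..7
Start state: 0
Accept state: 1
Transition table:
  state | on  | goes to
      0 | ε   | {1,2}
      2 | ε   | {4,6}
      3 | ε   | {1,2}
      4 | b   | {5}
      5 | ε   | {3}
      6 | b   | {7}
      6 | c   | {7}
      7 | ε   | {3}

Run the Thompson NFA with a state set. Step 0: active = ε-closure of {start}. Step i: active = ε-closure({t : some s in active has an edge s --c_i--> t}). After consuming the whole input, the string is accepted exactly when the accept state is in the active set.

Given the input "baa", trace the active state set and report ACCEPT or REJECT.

Answer: REJECT

Trace:
S₀ = ε-closure({0}) = {0,1,2,4,6}
'b' @ 1: {1,2,3,4,5,6,7}  [accepting]
'a' @ 2: {}  — no active states
rest 'a' ignored (set empty)
after full input: {}  (accept=1 not in)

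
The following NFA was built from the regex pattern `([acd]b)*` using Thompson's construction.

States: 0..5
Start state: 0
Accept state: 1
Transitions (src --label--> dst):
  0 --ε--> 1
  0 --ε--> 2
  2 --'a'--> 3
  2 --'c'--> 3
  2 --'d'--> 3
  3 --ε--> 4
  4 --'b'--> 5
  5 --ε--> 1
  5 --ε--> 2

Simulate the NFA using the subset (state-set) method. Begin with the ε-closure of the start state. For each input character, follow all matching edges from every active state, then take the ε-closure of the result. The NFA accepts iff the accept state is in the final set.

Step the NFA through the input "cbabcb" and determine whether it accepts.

S₀ = ε-closure({0}) = {0,1,2}
'c' @ 1: {3,4}
'b' @ 2: {1,2,5}  (accept∈set)
'a' @ 3: {3,4}
'b' @ 4: {1,2,5}  (accept∈set)
'c' @ 5: {3,4}
'b' @ 6: {1,2,5}  (accept∈set)
after full input: {1,2,5}  (accept=1 in)

Answer: ACCEPT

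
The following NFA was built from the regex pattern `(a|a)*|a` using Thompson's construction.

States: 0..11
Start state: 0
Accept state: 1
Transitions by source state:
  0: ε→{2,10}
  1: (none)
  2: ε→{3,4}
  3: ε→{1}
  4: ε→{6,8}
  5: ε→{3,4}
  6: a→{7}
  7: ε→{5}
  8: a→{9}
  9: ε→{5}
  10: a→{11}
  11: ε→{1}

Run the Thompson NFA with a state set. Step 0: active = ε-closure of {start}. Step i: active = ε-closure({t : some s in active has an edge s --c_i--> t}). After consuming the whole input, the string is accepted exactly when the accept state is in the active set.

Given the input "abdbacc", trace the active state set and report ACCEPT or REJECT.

Answer: REJECT

Derivation:
S₀ = ε-closure({0}) = {0,1,2,3,4,6,8,10}
'a' @ 1: {1,3,4,5,6,7,8,9,11}  (accept∈set)
'b' @ 2: {}  — dead — no transitions
rest 'dbacc' ignored (set empty)
final: {}; accept 1 not in set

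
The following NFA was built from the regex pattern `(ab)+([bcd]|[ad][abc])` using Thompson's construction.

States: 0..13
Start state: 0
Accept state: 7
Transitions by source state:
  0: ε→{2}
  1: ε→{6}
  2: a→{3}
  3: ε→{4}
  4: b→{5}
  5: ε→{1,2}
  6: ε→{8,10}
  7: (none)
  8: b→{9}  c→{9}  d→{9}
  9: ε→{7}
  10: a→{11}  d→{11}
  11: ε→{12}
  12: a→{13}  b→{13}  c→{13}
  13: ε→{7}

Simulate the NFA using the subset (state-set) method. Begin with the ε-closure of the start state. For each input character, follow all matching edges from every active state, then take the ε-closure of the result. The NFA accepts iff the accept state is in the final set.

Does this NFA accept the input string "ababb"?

Answer: ACCEPT

Trace:
initial (ε-close {0}): {0,2}
'a' @ 1: {3,4}
'b' @ 2: {1,2,5,6,8,10}
'a' @ 3: {3,4,11,12}
'b' @ 4: {1,2,5,6,7,8,10,13}  ✓accept
'b' @ 5: {7,9}  ✓accept
after full input: {7,9}  (accept=7 in)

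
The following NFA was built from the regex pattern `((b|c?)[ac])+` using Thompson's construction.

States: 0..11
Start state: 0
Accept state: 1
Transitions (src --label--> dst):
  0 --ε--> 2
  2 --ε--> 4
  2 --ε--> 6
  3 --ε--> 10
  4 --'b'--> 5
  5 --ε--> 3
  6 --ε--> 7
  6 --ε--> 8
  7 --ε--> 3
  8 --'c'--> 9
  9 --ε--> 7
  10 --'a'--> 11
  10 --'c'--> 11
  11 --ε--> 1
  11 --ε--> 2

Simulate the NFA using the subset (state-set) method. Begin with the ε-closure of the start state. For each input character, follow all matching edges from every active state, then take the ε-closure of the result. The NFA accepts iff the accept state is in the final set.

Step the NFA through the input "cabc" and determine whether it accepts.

start: ε-closure({0}) = {0,2,3,4,6,7,8,10}
'c' @ 1: {1,2,3,4,6,7,8,9,10,11}  (accept∈set)
'a' @ 2: {1,2,3,4,6,7,8,10,11}  (accept∈set)
'b' @ 3: {3,5,10}
'c' @ 4: {1,2,3,4,6,7,8,10,11}  (accept∈set)
final: {1,2,3,4,6,7,8,10,11}; accept 1 in set

Answer: ACCEPT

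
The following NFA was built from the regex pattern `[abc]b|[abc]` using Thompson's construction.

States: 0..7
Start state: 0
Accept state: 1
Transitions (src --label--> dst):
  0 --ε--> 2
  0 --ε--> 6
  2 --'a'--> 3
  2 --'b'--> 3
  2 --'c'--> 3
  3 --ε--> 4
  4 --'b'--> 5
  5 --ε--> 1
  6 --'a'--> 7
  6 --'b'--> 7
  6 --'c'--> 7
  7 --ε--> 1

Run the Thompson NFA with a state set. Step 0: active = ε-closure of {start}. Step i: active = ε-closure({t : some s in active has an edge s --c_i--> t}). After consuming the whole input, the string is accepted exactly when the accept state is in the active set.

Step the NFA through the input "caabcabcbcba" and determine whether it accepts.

Answer: REJECT

Trace:
initial (ε-close {0}): {0,2,6}
'c' @ 1: {1,3,4,7}  (accept∈set)
'a' @ 2: {}  — dead — no transitions
rest 'abcabcbcba' ignored (set empty)
end set {} — state 1 not in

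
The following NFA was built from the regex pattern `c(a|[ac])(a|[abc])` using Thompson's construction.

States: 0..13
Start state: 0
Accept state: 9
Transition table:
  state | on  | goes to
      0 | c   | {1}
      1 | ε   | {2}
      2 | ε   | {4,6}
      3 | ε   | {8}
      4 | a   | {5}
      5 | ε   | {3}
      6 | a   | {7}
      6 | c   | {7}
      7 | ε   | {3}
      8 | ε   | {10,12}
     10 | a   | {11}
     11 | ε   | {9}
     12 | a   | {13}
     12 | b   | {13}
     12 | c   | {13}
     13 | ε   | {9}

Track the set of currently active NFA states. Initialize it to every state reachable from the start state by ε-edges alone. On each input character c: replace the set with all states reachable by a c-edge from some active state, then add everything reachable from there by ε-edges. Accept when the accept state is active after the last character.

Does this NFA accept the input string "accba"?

initial (ε-close {0}): {0}
'a' @ 1: {}  — state set empty
rest 'ccba' ignored (set empty)
after full input: {}  (accept=9 not in)

Answer: REJECT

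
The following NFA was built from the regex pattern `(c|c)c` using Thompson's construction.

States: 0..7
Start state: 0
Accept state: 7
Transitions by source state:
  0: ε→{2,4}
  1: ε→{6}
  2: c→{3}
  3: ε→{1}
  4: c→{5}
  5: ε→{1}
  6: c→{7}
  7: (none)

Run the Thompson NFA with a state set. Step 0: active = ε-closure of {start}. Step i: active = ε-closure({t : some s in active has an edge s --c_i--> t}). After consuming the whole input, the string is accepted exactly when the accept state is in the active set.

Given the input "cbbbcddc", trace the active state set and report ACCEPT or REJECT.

Answer: REJECT

Steps:
start: ε-closure({0}) = {0,2,4}
'c' @ 1: {1,3,5,6}
'b' @ 2: {}  — dead — no transitions
rest 'bbcddc' ignored (set empty)
end set {} — state 7 not in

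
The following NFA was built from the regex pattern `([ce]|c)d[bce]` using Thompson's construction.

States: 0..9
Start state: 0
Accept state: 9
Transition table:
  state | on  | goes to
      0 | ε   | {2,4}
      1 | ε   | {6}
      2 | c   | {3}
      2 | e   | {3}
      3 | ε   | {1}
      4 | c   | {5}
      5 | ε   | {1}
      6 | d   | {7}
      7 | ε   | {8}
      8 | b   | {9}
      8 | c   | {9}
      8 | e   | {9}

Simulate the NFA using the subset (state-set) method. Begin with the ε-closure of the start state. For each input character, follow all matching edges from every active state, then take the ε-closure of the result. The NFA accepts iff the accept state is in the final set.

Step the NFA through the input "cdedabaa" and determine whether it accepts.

Answer: REJECT

Steps:
start: ε-closure({0}) = {0,2,4}
'c' @ 1: {1,3,5,6}
'd' @ 2: {7,8}
'e' @ 3: {9}  (accept∈set)
'd' @ 4: {}  — state set empty
rest 'abaa' ignored (set empty)
final: {}; accept 9 not in set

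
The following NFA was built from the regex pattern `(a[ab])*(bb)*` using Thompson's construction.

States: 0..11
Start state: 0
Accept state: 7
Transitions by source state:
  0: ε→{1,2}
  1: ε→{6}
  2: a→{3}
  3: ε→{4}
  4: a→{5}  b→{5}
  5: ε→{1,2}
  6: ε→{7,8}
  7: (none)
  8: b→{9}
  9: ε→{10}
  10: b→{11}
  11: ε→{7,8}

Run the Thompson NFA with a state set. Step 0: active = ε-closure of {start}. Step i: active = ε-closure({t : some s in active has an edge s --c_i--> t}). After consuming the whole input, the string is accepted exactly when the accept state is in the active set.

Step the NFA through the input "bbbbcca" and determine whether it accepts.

Answer: REJECT

Trace:
initial (ε-close {0}): {0,1,2,6,7,8}
'b' @ 1: {9,10}
'b' @ 2: {7,8,11}  [accepting]
'b' @ 3: {9,10}
'b' @ 4: {7,8,11}  [accepting]
'c' @ 5: {}  — state set empty
rest 'ca' ignored (set empty)
final: {}; accept 7 not in set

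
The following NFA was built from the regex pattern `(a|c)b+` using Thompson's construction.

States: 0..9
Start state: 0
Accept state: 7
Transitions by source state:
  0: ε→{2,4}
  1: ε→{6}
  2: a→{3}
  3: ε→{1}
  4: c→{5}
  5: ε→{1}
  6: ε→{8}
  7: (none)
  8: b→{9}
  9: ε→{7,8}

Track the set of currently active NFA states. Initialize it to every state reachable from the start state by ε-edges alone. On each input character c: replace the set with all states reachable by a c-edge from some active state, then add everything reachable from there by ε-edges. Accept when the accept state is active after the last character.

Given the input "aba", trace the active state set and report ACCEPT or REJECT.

start: ε-closure({0}) = {0,2,4}
'a' @ 1: {1,3,6,8}
'b' @ 2: {7,8,9}  (accept∈set)
'a' @ 3: {}  — state set empty
final: {}; accept 7 not in set

Answer: REJECT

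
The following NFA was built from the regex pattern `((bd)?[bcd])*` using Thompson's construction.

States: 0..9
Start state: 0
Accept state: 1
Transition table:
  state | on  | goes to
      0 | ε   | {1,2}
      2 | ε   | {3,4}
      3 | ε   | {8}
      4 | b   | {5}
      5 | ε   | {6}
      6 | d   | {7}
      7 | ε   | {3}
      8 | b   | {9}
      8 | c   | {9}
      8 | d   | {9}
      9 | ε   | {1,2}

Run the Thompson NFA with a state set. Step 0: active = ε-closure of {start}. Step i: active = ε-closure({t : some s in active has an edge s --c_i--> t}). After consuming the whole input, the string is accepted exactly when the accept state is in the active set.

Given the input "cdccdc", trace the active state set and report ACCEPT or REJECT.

Answer: ACCEPT

Steps:
S₀ = ε-closure({0}) = {0,1,2,3,4,8}
'c' @ 1: {1,2,3,4,8,9}  ✓accept
'd' @ 2: {1,2,3,4,8,9}  ✓accept
'c' @ 3: {1,2,3,4,8,9}  ✓accept
'c' @ 4: {1,2,3,4,8,9}  ✓accept
'd' @ 5: {1,2,3,4,8,9}  ✓accept
'c' @ 6: {1,2,3,4,8,9}  ✓accept
final: {1,2,3,4,8,9}; accept 1 in set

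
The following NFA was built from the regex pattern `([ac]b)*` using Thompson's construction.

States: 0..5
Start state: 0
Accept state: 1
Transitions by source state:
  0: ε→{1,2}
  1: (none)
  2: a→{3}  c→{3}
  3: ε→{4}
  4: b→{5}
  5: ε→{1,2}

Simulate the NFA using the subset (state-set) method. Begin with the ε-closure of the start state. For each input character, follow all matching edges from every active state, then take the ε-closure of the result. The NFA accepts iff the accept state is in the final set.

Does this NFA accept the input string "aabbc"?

initial (ε-close {0}): {0,1,2}
'a' @ 1: {3,4}
'a' @ 2: {}  — no active states
rest 'bbc' ignored (set empty)
end set {} — state 1 not in

Answer: REJECT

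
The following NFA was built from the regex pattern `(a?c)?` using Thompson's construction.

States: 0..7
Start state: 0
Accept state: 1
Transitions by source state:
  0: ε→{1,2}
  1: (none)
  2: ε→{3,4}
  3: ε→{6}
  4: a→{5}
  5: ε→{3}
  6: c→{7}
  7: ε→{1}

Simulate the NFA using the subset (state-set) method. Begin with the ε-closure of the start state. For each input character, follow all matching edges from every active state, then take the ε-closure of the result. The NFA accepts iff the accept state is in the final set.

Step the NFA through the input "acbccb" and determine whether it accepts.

start: ε-closure({0}) = {0,1,2,3,4,6}
'a' @ 1: {3,5,6}
'c' @ 2: {1,7}  [accepting]
'b' @ 3: {}  — dead — no transitions
rest 'ccb' ignored (set empty)
after full input: {}  (accept=1 not in)

Answer: REJECT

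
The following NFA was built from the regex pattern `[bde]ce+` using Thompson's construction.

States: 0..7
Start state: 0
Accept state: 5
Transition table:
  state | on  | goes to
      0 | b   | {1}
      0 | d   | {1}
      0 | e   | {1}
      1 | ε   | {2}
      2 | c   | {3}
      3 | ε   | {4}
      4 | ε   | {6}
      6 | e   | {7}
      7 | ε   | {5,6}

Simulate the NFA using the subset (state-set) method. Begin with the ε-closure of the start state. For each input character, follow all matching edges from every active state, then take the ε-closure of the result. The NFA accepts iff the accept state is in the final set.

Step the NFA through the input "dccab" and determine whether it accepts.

Answer: REJECT

Steps:
initial (ε-close {0}): {0}
'd' @ 1: {1,2}
'c' @ 2: {3,4,6}
'c' @ 3: {}  — no active states
rest 'ab' ignored (set empty)
after full input: {}  (accept=5 not in)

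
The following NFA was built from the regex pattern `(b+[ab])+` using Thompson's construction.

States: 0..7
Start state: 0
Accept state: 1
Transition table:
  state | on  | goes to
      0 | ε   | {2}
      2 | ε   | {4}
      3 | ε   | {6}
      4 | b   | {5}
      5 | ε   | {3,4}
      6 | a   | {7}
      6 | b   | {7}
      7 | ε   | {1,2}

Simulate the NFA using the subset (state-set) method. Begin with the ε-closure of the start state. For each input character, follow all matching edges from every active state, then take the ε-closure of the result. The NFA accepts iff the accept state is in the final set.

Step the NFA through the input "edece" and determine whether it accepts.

Answer: REJECT

Steps:
initial (ε-close {0}): {0,2,4}
'e' @ 1: {}  — no active states
rest 'dece' ignored (set empty)
end set {} — state 1 not in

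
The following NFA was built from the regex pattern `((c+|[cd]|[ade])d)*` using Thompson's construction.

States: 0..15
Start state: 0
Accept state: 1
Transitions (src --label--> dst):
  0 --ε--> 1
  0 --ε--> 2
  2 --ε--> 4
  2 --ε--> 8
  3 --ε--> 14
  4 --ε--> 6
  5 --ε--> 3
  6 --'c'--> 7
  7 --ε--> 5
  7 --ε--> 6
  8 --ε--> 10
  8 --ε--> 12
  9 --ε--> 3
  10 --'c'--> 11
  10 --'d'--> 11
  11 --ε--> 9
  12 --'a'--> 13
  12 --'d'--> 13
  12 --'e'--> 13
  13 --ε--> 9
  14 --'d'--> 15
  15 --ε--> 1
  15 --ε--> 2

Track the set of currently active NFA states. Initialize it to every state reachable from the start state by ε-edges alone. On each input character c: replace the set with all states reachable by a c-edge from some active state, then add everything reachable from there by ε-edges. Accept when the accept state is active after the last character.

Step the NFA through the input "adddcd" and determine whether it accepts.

Answer: ACCEPT

Derivation:
S₀ = ε-closure({0}) = {0,1,2,4,6,8,10,12}
'a' @ 1: {3,9,13,14}
'd' @ 2: {1,2,4,6,8,10,12,15}  [accepting]
'd' @ 3: {3,9,11,13,14}
'd' @ 4: {1,2,4,6,8,10,12,15}  [accepting]
'c' @ 5: {3,5,6,7,9,11,14}
'd' @ 6: {1,2,4,6,8,10,12,15}  [accepting]
after full input: {1,2,4,6,8,10,12,15}  (accept=1 in)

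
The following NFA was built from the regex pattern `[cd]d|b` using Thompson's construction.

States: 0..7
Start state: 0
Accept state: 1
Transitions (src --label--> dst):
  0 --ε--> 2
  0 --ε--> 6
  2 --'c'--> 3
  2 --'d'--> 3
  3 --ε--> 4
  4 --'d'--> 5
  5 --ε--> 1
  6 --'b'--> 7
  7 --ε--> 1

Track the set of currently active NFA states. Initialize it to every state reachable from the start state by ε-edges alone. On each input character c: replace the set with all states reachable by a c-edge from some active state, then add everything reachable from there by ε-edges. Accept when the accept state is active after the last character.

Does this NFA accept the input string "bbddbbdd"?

Answer: REJECT

Steps:
initial (ε-close {0}): {0,2,6}
'b' @ 1: {1,7}  [accepting]
'b' @ 2: {}  — no active states
rest 'ddbbdd' ignored (set empty)
final: {}; accept 1 not in set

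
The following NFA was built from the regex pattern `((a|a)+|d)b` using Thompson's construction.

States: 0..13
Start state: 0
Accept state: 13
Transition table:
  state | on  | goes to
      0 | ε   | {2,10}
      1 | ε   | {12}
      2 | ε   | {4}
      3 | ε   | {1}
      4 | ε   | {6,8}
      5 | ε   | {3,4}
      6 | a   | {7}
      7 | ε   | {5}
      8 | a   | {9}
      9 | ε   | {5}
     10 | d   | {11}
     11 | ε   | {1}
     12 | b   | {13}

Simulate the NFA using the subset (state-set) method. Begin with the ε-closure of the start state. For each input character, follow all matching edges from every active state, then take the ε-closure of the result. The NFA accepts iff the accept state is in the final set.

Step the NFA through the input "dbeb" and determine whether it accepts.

initial (ε-close {0}): {0,2,4,6,8,10}
'd' @ 1: {1,11,12}
'b' @ 2: {13}  (accept∈set)
'e' @ 3: {}  — no active states
rest 'b' ignored (set empty)
final: {}; accept 13 not in set

Answer: REJECT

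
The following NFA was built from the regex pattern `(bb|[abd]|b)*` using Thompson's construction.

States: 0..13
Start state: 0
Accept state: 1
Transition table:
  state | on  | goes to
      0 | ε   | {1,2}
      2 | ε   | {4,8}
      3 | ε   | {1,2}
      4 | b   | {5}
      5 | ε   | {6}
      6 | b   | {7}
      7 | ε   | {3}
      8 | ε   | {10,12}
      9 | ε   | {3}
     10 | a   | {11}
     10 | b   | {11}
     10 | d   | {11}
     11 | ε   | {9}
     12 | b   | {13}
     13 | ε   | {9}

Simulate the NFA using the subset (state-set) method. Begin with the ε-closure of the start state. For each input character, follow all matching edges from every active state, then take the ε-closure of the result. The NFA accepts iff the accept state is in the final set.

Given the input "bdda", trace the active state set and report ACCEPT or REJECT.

start: ε-closure({0}) = {0,1,2,4,8,10,12}
'b' @ 1: {1,2,3,4,5,6,8,9,10,11,12,13}  ✓accept
'd' @ 2: {1,2,3,4,8,9,10,11,12}  ✓accept
'd' @ 3: {1,2,3,4,8,9,10,11,12}  ✓accept
'a' @ 4: {1,2,3,4,8,9,10,11,12}  ✓accept
end set {1,2,3,4,8,9,10,11,12} — state 1 in

Answer: ACCEPT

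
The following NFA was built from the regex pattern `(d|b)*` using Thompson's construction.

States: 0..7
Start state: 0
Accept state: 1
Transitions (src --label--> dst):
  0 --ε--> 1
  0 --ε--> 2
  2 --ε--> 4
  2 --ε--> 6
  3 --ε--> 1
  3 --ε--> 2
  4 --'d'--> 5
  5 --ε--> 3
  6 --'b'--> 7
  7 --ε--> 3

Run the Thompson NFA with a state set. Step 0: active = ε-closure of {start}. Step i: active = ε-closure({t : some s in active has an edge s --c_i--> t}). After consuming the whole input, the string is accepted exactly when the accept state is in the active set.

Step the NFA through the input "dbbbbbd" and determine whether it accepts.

Answer: ACCEPT

Trace:
start: ε-closure({0}) = {0,1,2,4,6}
'd' @ 1: {1,2,3,4,5,6}  [accepting]
'b' @ 2: {1,2,3,4,6,7}  [accepting]
'b' @ 3: {1,2,3,4,6,7}  [accepting]
'b' @ 4: {1,2,3,4,6,7}  [accepting]
'b' @ 5: {1,2,3,4,6,7}  [accepting]
'b' @ 6: {1,2,3,4,6,7}  [accepting]
'd' @ 7: {1,2,3,4,5,6}  [accepting]
end set {1,2,3,4,5,6} — state 1 in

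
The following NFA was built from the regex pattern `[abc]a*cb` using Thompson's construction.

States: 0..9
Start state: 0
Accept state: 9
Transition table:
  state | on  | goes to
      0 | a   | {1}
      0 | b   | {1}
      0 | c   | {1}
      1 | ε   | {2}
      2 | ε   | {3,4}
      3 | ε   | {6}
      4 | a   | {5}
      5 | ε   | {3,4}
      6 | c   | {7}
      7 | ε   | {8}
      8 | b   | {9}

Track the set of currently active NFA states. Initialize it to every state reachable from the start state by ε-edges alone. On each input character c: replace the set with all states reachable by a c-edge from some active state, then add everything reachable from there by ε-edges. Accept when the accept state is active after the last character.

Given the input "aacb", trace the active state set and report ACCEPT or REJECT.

Answer: ACCEPT

Steps:
start: ε-closure({0}) = {0}
'a' @ 1: {1,2,3,4,6}
'a' @ 2: {3,4,5,6}
'c' @ 3: {7,8}
'b' @ 4: {9}  ✓accept
final: {9}; accept 9 in set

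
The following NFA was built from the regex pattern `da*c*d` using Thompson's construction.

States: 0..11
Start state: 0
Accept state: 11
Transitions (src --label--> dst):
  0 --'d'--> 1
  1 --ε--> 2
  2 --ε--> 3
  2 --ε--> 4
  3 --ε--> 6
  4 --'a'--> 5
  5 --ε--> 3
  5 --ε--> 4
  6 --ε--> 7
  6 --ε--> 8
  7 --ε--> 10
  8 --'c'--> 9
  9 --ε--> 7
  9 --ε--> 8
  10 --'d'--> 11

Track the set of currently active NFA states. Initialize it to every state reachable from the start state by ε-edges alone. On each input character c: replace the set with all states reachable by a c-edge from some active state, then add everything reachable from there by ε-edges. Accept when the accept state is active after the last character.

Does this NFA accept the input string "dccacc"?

initial (ε-close {0}): {0}
'd' @ 1: {1,2,3,4,6,7,8,10}
'c' @ 2: {7,8,9,10}
'c' @ 3: {7,8,9,10}
'a' @ 4: {}  — state set empty
rest 'cc' ignored (set empty)
end set {} — state 11 not in

Answer: REJECT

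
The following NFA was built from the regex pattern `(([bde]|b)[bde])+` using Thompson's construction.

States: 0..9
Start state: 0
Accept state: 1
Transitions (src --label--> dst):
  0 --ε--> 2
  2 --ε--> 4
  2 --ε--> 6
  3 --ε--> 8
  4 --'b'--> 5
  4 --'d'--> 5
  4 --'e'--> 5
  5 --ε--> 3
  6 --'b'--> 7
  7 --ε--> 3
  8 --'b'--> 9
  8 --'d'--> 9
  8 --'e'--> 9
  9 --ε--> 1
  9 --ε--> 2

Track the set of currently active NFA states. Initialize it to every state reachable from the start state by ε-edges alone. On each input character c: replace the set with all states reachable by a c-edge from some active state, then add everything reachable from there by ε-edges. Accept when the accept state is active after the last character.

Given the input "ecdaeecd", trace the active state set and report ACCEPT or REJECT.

Answer: REJECT

Steps:
S₀ = ε-closure({0}) = {0,2,4,6}
'e' @ 1: {3,5,8}
'c' @ 2: {}  — no active states
rest 'daeecd' ignored (set empty)
end set {} — state 1 not in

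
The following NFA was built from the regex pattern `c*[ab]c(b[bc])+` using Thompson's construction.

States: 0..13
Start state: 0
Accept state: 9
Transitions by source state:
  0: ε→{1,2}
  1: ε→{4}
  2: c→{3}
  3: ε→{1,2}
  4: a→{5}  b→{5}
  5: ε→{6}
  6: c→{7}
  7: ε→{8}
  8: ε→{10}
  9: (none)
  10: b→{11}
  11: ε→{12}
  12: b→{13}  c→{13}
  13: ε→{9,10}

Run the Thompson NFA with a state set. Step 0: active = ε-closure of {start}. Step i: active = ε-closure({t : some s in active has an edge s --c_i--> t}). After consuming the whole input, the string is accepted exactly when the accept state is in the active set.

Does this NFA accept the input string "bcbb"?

S₀ = ε-closure({0}) = {0,1,2,4}
'b' @ 1: {5,6}
'c' @ 2: {7,8,10}
'b' @ 3: {11,12}
'b' @ 4: {9,10,13}  [accepting]
end set {9,10,13} — state 9 in

Answer: ACCEPT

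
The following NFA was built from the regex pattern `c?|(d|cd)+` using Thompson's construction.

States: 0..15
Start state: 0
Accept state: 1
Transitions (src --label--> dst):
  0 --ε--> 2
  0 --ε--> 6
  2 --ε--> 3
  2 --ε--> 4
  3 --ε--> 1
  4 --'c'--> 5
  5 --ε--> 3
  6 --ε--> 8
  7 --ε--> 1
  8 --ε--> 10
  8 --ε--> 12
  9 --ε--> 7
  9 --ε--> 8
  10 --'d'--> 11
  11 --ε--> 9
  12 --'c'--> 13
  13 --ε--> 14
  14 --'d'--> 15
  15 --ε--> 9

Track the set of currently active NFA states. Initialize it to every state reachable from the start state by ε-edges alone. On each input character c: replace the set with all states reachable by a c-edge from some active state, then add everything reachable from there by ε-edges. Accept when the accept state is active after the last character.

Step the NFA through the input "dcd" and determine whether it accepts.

S₀ = ε-closure({0}) = {0,1,2,3,4,6,8,10,12}
'd' @ 1: {1,7,8,9,10,11,12}  ✓accept
'c' @ 2: {13,14}
'd' @ 3: {1,7,8,9,10,12,15}  ✓accept
final: {1,7,8,9,10,12,15}; accept 1 in set

Answer: ACCEPT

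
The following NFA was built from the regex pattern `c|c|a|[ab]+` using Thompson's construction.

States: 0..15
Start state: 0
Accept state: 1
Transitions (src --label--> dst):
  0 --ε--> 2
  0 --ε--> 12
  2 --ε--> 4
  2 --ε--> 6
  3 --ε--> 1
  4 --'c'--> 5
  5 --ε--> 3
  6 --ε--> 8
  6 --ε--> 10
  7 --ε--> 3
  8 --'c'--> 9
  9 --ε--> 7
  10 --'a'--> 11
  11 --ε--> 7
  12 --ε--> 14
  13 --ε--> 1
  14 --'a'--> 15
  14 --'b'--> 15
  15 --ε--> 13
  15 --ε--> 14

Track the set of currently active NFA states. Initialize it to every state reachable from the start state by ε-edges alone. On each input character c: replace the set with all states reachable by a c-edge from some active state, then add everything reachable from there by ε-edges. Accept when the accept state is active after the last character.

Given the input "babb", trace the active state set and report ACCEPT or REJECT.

Answer: ACCEPT

Derivation:
S₀ = ε-closure({0}) = {0,2,4,6,8,10,12,14}
'b' @ 1: {1,13,14,15}  [accepting]
'a' @ 2: {1,13,14,15}  [accepting]
'b' @ 3: {1,13,14,15}  [accepting]
'b' @ 4: {1,13,14,15}  [accepting]
end set {1,13,14,15} — state 1 in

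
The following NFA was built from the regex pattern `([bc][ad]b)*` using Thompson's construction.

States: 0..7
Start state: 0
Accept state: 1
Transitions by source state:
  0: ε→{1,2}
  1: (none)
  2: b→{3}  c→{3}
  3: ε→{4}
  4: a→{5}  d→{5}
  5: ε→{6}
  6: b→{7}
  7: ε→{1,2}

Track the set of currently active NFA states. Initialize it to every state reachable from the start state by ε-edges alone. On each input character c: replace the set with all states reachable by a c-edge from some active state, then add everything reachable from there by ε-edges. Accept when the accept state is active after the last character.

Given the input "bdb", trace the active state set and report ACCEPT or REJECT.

S₀ = ε-closure({0}) = {0,1,2}
'b' @ 1: {3,4}
'd' @ 2: {5,6}
'b' @ 3: {1,2,7}  (accept∈set)
end set {1,2,7} — state 1 in

Answer: ACCEPT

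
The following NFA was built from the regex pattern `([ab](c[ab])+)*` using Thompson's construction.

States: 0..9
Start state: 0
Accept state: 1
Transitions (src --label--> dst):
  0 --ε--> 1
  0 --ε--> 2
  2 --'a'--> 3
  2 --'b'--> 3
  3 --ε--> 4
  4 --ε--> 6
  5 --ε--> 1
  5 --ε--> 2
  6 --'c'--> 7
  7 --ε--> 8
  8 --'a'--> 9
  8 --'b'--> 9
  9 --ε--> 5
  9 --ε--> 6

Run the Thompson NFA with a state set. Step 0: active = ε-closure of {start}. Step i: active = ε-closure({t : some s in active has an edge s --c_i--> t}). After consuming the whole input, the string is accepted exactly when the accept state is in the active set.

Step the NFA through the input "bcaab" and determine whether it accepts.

S₀ = ε-closure({0}) = {0,1,2}
'b' @ 1: {3,4,6}
'c' @ 2: {7,8}
'a' @ 3: {1,2,5,6,9}  ✓accept
'a' @ 4: {3,4,6}
'b' @ 5: {}  — state set empty
final: {}; accept 1 not in set

Answer: REJECT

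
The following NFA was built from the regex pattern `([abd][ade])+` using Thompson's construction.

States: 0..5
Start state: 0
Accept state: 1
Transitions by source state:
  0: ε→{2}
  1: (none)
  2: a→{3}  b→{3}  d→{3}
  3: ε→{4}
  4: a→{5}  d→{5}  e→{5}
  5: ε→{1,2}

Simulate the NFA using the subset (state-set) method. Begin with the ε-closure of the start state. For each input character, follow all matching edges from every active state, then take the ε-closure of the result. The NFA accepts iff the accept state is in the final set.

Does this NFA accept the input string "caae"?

start: ε-closure({0}) = {0,2}
'c' @ 1: {}  — no active states
rest 'aae' ignored (set empty)
end set {} — state 1 not in

Answer: REJECT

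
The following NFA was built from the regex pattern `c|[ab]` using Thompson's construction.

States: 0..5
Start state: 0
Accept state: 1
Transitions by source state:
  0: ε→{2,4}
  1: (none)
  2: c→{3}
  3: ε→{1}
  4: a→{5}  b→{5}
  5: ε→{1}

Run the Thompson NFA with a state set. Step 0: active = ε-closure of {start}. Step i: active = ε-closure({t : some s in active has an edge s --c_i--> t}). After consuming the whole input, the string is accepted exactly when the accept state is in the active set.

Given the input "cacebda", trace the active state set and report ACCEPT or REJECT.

Answer: REJECT

Trace:
start: ε-closure({0}) = {0,2,4}
'c' @ 1: {1,3}  ✓accept
'a' @ 2: {}  — dead — no transitions
rest 'cebda' ignored (set empty)
after full input: {}  (accept=1 not in)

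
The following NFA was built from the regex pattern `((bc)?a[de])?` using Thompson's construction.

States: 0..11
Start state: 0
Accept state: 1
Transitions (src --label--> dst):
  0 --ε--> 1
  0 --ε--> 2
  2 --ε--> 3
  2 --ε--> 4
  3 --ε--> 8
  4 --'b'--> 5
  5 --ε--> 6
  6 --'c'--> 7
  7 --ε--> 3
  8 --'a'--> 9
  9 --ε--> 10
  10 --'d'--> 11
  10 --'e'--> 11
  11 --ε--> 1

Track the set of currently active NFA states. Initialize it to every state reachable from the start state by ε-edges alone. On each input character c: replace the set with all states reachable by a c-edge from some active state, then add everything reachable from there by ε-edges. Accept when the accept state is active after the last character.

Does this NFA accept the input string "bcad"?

S₀ = ε-closure({0}) = {0,1,2,3,4,8}
'b' @ 1: {5,6}
'c' @ 2: {3,7,8}
'a' @ 3: {9,10}
'd' @ 4: {1,11}  [accepting]
end set {1,11} — state 1 in

Answer: ACCEPT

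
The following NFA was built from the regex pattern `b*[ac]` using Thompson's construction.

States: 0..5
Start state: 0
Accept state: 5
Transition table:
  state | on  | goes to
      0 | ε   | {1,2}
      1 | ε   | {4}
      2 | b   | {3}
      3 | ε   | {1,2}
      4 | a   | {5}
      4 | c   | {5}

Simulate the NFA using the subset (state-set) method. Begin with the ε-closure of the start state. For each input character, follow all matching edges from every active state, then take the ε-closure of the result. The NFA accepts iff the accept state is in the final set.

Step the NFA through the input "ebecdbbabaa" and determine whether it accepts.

Answer: REJECT

Steps:
start: ε-closure({0}) = {0,1,2,4}
'e' @ 1: {}  — state set empty
rest 'becdbbabaa' ignored (set empty)
final: {}; accept 5 not in set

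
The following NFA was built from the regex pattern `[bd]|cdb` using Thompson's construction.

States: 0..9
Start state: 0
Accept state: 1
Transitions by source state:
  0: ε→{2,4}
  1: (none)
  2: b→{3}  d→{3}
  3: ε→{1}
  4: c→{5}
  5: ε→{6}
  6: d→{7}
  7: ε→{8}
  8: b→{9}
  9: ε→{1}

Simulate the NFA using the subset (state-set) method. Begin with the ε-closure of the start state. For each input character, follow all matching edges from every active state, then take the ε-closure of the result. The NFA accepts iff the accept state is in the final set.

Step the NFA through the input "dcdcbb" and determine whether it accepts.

Answer: REJECT

Trace:
start: ε-closure({0}) = {0,2,4}
'd' @ 1: {1,3}  (accept∈set)
'c' @ 2: {}  — dead — no transitions
rest 'dcbb' ignored (set empty)
after full input: {}  (accept=1 not in)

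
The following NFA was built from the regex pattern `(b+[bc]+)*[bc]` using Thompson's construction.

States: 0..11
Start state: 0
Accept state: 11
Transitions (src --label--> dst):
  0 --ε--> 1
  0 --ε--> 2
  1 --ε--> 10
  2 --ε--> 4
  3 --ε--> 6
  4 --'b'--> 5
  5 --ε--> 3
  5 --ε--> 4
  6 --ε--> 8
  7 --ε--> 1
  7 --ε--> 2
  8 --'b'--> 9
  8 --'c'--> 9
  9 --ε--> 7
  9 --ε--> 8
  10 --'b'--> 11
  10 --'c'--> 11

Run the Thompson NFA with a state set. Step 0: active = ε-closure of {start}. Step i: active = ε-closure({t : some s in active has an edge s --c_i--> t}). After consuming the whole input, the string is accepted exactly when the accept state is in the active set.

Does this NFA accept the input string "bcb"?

start: ε-closure({0}) = {0,1,2,4,10}
'b' @ 1: {3,4,5,6,8,11}  [accepting]
'c' @ 2: {1,2,4,7,8,9,10}
'b' @ 3: {1,2,3,4,5,6,7,8,9,10,11}  [accepting]
after full input: {1,2,3,4,5,6,7,8,9,10,11}  (accept=11 in)

Answer: ACCEPT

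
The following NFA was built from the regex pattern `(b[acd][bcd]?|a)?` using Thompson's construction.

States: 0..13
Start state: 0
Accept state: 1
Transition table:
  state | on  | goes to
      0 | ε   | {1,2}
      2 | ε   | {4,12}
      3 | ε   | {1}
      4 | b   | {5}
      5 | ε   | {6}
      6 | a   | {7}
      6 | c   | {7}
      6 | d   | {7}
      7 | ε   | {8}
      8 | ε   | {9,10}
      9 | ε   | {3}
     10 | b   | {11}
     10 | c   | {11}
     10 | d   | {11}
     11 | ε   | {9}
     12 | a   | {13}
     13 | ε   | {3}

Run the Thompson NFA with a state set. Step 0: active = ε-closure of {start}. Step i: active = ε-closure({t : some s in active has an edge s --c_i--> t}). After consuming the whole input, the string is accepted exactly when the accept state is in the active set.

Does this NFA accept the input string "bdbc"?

Answer: REJECT

Steps:
initial (ε-close {0}): {0,1,2,4,12}
'b' @ 1: {5,6}
'd' @ 2: {1,3,7,8,9,10}  (accept∈set)
'b' @ 3: {1,3,9,11}  (accept∈set)
'c' @ 4: {}  — no active states
after full input: {}  (accept=1 not in)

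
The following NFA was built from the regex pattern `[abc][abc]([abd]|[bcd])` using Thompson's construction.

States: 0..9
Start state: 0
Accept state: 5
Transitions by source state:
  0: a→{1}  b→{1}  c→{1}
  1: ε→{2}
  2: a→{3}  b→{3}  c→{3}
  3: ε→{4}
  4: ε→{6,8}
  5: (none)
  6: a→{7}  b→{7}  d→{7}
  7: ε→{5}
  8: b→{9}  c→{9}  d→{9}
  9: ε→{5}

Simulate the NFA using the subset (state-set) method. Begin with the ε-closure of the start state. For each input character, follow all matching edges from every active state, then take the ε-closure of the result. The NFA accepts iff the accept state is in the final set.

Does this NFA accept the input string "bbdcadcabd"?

S₀ = ε-closure({0}) = {0}
'b' @ 1: {1,2}
'b' @ 2: {3,4,6,8}
'd' @ 3: {5,7,9}  [accepting]
'c' @ 4: {}  — no active states
rest 'adcabd' ignored (set empty)
after full input: {}  (accept=5 not in)

Answer: REJECT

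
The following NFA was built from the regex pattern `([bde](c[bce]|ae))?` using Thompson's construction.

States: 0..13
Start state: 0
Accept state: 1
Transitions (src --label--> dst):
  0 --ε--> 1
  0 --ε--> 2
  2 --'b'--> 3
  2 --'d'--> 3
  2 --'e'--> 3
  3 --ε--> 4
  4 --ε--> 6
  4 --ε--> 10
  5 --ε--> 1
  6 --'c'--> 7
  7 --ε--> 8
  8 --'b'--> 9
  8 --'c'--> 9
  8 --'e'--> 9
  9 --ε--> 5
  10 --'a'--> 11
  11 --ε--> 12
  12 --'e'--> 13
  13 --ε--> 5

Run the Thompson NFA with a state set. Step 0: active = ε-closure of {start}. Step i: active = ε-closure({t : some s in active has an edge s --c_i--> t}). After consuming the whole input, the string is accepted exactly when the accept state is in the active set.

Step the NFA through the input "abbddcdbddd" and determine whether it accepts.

S₀ = ε-closure({0}) = {0,1,2}
'a' @ 1: {}  — state set empty
rest 'bbddcdbddd' ignored (set empty)
end set {} — state 1 not in

Answer: REJECT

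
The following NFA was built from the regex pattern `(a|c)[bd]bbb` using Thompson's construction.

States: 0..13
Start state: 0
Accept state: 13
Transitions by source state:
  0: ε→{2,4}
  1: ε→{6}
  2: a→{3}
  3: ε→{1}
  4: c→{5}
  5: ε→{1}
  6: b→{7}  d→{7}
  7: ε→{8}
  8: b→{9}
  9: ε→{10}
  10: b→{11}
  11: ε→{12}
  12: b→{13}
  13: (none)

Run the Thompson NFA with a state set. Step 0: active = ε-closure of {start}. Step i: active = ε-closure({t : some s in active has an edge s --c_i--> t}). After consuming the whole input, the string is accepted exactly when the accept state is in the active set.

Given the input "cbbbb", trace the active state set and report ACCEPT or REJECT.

Answer: ACCEPT

Derivation:
S₀ = ε-closure({0}) = {0,2,4}
'c' @ 1: {1,5,6}
'b' @ 2: {7,8}
'b' @ 3: {9,10}
'b' @ 4: {11,12}
'b' @ 5: {13}  [accepting]
final: {13}; accept 13 in set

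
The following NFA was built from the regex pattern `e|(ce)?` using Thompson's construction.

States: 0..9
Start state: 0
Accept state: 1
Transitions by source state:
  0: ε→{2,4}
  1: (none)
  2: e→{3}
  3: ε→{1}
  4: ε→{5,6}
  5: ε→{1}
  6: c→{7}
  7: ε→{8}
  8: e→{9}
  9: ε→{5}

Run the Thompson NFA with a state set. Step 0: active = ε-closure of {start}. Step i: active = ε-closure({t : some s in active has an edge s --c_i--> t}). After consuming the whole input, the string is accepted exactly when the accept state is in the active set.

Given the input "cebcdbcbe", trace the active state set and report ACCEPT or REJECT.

Answer: REJECT

Derivation:
start: ε-closure({0}) = {0,1,2,4,5,6}
'c' @ 1: {7,8}
'e' @ 2: {1,5,9}  (accept∈set)
'b' @ 3: {}  — dead — no transitions
rest 'cdbcbe' ignored (set empty)
after full input: {}  (accept=1 not in)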